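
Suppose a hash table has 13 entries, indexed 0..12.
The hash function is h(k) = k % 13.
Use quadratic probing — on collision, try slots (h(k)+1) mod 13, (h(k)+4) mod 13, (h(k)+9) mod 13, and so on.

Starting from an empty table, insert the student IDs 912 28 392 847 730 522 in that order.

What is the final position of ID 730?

912: h=2 → slot 2
28: h=2, probe 2,3 → slot 3
392: h=2, probe 2,3,6 → slot 6
847: h=2, probe 2,3,6,11 → slot 11
730: h=2, probe 2,3,6,11,5 → slot 5
522: h=2, probe 2,3,6,11,5,1 → slot 1
Table: [., 522, 912, 28, ., 730, 392, ., ., ., ., 847, .]

5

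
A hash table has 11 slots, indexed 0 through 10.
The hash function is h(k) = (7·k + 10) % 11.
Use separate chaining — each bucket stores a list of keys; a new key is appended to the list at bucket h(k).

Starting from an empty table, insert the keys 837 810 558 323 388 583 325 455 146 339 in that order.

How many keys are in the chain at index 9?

2

Insert 837: h=6, bucket 6 empty → new chain.
Insert 810: h=4, bucket 4 empty → new chain.
Insert 558: h=0, bucket 0 empty → new chain.
Insert 323: h=5, bucket 5 empty → new chain.
Insert 388: h=9, bucket 9 empty → new chain.
Insert 583: h=10, bucket 10 empty → new chain.
Insert 325: h=8, bucket 8 empty → new chain.
Insert 455: h=5, bucket 5 nonempty → append to chain.
Insert 146: h=9, bucket 9 nonempty → append to chain.
Insert 339: h=7, bucket 7 empty → new chain.
Final buckets:
0: 558
1: ∅
2: ∅
3: ∅
4: 810
5: 323 -> 455
6: 837
7: 339
8: 325
9: 388 -> 146
10: 583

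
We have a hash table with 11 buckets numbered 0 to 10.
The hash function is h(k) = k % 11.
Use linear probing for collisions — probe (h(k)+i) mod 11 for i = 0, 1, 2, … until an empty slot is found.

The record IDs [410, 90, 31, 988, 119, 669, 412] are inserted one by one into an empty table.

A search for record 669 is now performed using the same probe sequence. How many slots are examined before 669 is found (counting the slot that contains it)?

4

410: h=3 => slot 3
90: h=2 => slot 2
31: h=9 => slot 9
988: h=9, probe 9,10 => slot 10
119: h=9, probe 9,10,0 => slot 0
669: h=9, probe 9,10,0,1 => slot 1
412: h=5 => slot 5
Table: [119, 669, 90, 410, ., 412, ., ., ., 31, 988]
Lookup 669: h=9, probe 9,10,0,1 → found at 1.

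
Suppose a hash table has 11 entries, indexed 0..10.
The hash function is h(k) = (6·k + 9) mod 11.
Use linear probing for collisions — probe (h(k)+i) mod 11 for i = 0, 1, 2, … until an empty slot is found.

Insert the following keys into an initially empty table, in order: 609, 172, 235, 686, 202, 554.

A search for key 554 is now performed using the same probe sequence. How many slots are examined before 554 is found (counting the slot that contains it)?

5

609 hashes to 0; slot 0 is free -> place at 0.
172 hashes to 7; slot 7 is free -> place at 7.
235 hashes to 0; 0 taken -> place at 1.
686 hashes to 0; 0,1 taken -> place at 2.
202 hashes to 0; 0,1,2 taken -> place at 3.
554 hashes to 0; 0,1,2,3 taken -> place at 4.
Table: [609, 235, 686, 202, 554, -, -, 172, -, -, -]
Lookup 554: h=0, probe 0,1,2,3,4 → found at 4.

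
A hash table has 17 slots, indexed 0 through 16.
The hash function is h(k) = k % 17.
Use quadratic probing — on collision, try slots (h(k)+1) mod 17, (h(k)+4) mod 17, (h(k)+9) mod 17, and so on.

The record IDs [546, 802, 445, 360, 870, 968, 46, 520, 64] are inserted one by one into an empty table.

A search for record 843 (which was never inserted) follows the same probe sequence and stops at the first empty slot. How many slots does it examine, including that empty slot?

2

Insert 546: h=2, slot 2 empty => index 2.
Insert 802: h=3, slot 3 empty => index 3.
Insert 445: h=3, slot 3 occupied => index 4.
Insert 360: h=3, slots 3,4 occupied => index 7.
Insert 870: h=3, slots 3,4,7 occupied => index 12.
Insert 968: h=16, slot 16 empty => index 16.
Insert 46: h=12, slot 12 occupied => index 13.
Insert 520: h=10, slot 10 empty => index 10.
Insert 64: h=13, slot 13 occupied => index 14.
Table: [., ., 546, 802, 445, ., ., 360, ., ., 520, ., 870, 46, 64, ., 968]
Lookup 843: h=10, probe 10,11 → slot 11 empty, not found.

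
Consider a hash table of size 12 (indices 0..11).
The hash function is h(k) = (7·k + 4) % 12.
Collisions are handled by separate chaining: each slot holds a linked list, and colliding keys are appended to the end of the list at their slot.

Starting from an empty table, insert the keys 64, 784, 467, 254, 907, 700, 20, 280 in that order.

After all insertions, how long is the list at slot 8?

Insert 64: h=8, bucket 8 empty -> new chain.
Insert 784: h=8, bucket 8 nonempty -> append to chain.
Insert 467: h=9, bucket 9 empty -> new chain.
Insert 254: h=6, bucket 6 empty -> new chain.
Insert 907: h=5, bucket 5 empty -> new chain.
Insert 700: h=8, bucket 8 nonempty -> append to chain.
Insert 20: h=0, bucket 0 empty -> new chain.
Insert 280: h=8, bucket 8 nonempty -> append to chain.
Final buckets:
0: 20
1: _
2: _
3: _
4: _
5: 907
6: 254
7: _
8: 64 -> 784 -> 700 -> 280
9: 467
10: _
11: _

4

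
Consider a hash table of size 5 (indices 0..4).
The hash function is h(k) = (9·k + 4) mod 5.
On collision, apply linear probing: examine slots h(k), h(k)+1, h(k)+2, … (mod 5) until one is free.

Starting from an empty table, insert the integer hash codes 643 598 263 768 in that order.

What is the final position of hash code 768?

Insert 643: h=1, slot 1 empty → index 1.
Insert 598: h=1, slot 1 occupied → index 2.
Insert 263: h=1, slots 1,2 occupied → index 3.
Insert 768: h=1, slots 1,2,3 occupied → index 4.
Table: [_, 643, 598, 263, 768]

4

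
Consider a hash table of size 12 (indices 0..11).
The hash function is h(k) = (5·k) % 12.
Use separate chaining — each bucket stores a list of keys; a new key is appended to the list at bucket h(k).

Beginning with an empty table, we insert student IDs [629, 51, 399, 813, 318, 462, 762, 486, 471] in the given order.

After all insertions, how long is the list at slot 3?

3

629 -> bucket 1
51 -> bucket 3
399 -> bucket 3 (collision)
813 -> bucket 9
318 -> bucket 6
462 -> bucket 6 (collision)
762 -> bucket 6 (collision)
486 -> bucket 6 (collision)
471 -> bucket 3 (collision)
Final buckets:
0: -
1: 629
2: -
3: 51 -> 399 -> 471
4: -
5: -
6: 318 -> 462 -> 762 -> 486
7: -
8: -
9: 813
10: -
11: -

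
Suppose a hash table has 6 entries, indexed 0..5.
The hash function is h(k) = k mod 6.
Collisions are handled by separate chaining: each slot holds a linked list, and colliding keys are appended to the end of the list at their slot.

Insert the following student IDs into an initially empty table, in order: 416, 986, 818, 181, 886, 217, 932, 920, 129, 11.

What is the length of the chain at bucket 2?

5

Insert 416: h=2, bucket 2 empty → new chain.
Insert 986: h=2, bucket 2 nonempty → append to chain.
Insert 818: h=2, bucket 2 nonempty → append to chain.
Insert 181: h=1, bucket 1 empty → new chain.
Insert 886: h=4, bucket 4 empty → new chain.
Insert 217: h=1, bucket 1 nonempty → append to chain.
Insert 932: h=2, bucket 2 nonempty → append to chain.
Insert 920: h=2, bucket 2 nonempty → append to chain.
Insert 129: h=3, bucket 3 empty → new chain.
Insert 11: h=5, bucket 5 empty → new chain.
Final buckets:
0: ∅
1: 181 -> 217
2: 416 -> 986 -> 818 -> 932 -> 920
3: 129
4: 886
5: 11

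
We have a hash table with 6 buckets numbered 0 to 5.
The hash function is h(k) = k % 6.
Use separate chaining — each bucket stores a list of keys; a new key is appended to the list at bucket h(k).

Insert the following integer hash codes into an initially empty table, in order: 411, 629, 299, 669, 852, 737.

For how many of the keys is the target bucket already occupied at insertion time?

411 → bucket 3
629 → bucket 5
299 → bucket 5 (collision)
669 → bucket 3 (collision)
852 → bucket 0
737 → bucket 5 (collision)
Final buckets:
0: 852
1: ∅
2: ∅
3: 411 -> 669
4: ∅
5: 629 -> 299 -> 737

3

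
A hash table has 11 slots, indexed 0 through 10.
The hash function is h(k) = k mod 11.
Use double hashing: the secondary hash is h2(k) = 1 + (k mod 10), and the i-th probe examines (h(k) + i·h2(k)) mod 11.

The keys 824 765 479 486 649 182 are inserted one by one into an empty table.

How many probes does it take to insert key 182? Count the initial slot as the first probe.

2

824: h=10 => slot 10
765: h=6 => slot 6
479: h=6, h2=10, probe 6,5 => slot 5
486: h=2 => slot 2
649: h=0 => slot 0
182: h=6, h2=3, probe 6,9 => slot 9
Table: [649, _, 486, _, _, 479, 765, _, _, 182, 824]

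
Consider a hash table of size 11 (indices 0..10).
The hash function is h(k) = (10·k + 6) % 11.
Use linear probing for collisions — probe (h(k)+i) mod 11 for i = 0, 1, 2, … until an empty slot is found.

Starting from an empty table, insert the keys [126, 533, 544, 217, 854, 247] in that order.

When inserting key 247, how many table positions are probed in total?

Insert 126: h=1, slot 1 empty -> index 1.
Insert 533: h=1, slot 1 occupied -> index 2.
Insert 544: h=1, slots 1,2 occupied -> index 3.
Insert 217: h=9, slot 9 empty -> index 9.
Insert 854: h=10, slot 10 empty -> index 10.
Insert 247: h=1, slots 1,2,3 occupied -> index 4.
Table: [., 126, 533, 544, 247, ., ., ., ., 217, 854]

4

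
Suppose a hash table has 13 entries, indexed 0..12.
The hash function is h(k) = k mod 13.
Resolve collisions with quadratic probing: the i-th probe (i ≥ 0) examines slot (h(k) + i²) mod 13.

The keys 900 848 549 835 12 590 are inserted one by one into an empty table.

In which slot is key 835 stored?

12

900 hashes to 3; slot 3 is free => place at 3.
848 hashes to 3; 3 taken => place at 4.
549 hashes to 3; 3,4 taken => place at 7.
835 hashes to 3; 3,4,7 taken => place at 12.
12 hashes to 12; 12 taken => place at 0.
590 hashes to 5; slot 5 is free => place at 5.
Table: [12, ., ., 900, 848, 590, ., 549, ., ., ., ., 835]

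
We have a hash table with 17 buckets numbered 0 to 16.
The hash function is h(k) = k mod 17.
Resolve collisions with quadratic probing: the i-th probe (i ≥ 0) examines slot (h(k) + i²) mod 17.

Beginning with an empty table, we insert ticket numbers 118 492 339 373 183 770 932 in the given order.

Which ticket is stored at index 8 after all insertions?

373

Insert 118: h=16, slot 16 empty → index 16.
Insert 492: h=16, slot 16 occupied → index 0.
Insert 339: h=16, slots 16,0 occupied → index 3.
Insert 373: h=16, slots 16,0,3 occupied → index 8.
Insert 183: h=13, slot 13 empty → index 13.
Insert 770: h=5, slot 5 empty → index 5.
Insert 932: h=14, slot 14 empty → index 14.
Table: [492, ., ., 339, ., 770, ., ., 373, ., ., ., ., 183, 932, ., 118]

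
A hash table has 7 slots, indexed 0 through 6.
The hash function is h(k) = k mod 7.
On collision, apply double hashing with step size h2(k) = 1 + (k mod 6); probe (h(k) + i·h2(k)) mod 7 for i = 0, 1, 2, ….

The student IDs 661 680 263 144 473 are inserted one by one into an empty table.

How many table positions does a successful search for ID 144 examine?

2

Insert 661: h=3, slot 3 empty => index 3.
Insert 680: h=1, slot 1 empty => index 1.
Insert 263: h=4, slot 4 empty => index 4.
Insert 144: h=4, h2=1, slot 4 occupied => index 5.
Insert 473: h=4, h2=6, slots 4,3 occupied => index 2.
Table: [., 680, 473, 661, 263, 144, .]
Lookup 144: h=4, h2=1, probe 4,5 → found at 5.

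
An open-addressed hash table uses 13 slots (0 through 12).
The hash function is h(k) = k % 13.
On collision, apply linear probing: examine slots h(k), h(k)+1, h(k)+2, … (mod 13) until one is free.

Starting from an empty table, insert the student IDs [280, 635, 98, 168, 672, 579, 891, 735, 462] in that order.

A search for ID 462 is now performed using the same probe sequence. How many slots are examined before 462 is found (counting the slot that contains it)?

9

Insert 280: h=7, slot 7 empty → index 7.
Insert 635: h=11, slot 11 empty → index 11.
Insert 98: h=7, slot 7 occupied → index 8.
Insert 168: h=12, slot 12 empty → index 12.
Insert 672: h=9, slot 9 empty → index 9.
Insert 579: h=7, slots 7,8,9 occupied → index 10.
Insert 891: h=7, slots 7,8,9,10,11,12 occupied → index 0.
Insert 735: h=7, slots 7,8,9,10,11,12,0 occupied → index 1.
Insert 462: h=7, slots 7,8,9,10,11,12,0,1 occupied → index 2.
Table: [891, 735, 462, _, _, _, _, 280, 98, 672, 579, 635, 168]
Lookup 462: h=7, probe 7,8,9,10,11,12,0,1,2 → found at 2.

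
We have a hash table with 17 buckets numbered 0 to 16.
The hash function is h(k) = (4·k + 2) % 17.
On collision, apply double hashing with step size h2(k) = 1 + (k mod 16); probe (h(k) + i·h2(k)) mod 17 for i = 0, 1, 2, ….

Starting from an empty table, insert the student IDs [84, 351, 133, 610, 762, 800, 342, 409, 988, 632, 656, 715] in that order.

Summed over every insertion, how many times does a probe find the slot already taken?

6

Insert 84: h=15, slot 15 empty -> index 15.
Insert 351: h=12, slot 12 empty -> index 12.
Insert 133: h=7, slot 7 empty -> index 7.
Insert 610: h=11, slot 11 empty -> index 11.
Insert 762: h=7, h2=11, slot 7 occupied -> index 1.
Insert 800: h=6, slot 6 empty -> index 6.
Insert 342: h=10, slot 10 empty -> index 10.
Insert 409: h=6, h2=10, slot 6 occupied -> index 16.
Insert 988: h=10, h2=13, slots 10,6 occupied -> index 2.
Insert 632: h=14, slot 14 empty -> index 14.
Insert 656: h=8, slot 8 empty -> index 8.
Insert 715: h=6, h2=12, slots 6,1 occupied -> index 13.
Table: [∅, 762, 988, ∅, ∅, ∅, 800, 133, 656, ∅, 342, 610, 351, 715, 632, 84, 409]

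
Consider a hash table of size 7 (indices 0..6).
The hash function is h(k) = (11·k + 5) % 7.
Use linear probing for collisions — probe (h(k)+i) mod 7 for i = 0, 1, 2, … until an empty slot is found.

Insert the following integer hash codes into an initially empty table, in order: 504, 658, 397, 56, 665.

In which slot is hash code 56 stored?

504 hashes to 5; slot 5 is free -> place at 5.
658 hashes to 5; 5 taken -> place at 6.
397 hashes to 4; slot 4 is free -> place at 4.
56 hashes to 5; 5,6 taken -> place at 0.
665 hashes to 5; 5,6,0 taken -> place at 1.
Table: [56, 665, —, —, 397, 504, 658]

0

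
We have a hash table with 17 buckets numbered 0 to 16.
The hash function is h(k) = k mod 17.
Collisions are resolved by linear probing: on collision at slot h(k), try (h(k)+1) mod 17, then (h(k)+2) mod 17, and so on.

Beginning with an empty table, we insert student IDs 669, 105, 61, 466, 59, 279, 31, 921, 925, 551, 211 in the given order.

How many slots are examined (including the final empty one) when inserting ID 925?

5

669: h=6 -> slot 6
105: h=3 -> slot 3
61: h=10 -> slot 10
466: h=7 -> slot 7
59: h=8 -> slot 8
279: h=7, probe 7,8,9 -> slot 9
31: h=14 -> slot 14
921: h=3, probe 3,4 -> slot 4
925: h=7, probe 7,8,9,10,11 -> slot 11
551: h=7, probe 7,8,9,10,11,12 -> slot 12
211: h=7, probe 7,8,9,10,11,12,13 -> slot 13
Table: [—, —, —, 105, 921, —, 669, 466, 59, 279, 61, 925, 551, 211, 31, —, —]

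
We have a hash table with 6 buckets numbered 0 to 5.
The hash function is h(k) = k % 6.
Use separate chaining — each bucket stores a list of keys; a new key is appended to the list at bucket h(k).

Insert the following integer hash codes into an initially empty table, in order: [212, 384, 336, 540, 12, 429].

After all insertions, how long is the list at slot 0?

4

Insert 212: h=2, bucket 2 empty → new chain.
Insert 384: h=0, bucket 0 empty → new chain.
Insert 336: h=0, bucket 0 nonempty → append to chain.
Insert 540: h=0, bucket 0 nonempty → append to chain.
Insert 12: h=0, bucket 0 nonempty → append to chain.
Insert 429: h=3, bucket 3 empty → new chain.
Final buckets:
0: 384 -> 336 -> 540 -> 12
1: .
2: 212
3: 429
4: .
5: .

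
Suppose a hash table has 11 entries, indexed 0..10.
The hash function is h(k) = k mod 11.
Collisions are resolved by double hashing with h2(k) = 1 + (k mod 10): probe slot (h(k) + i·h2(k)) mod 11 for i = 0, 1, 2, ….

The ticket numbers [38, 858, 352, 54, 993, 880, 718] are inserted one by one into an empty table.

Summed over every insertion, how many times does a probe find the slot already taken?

6

38 hashes to 5; slot 5 is free => place at 5.
858 hashes to 0; slot 0 is free => place at 0.
352 hashes to 0, h2=3; 0 taken => place at 3.
54 hashes to 10; slot 10 is free => place at 10.
993 hashes to 3, h2=4; 3 taken => place at 7.
880 hashes to 0, h2=1; 0 taken => place at 1.
718 hashes to 3, h2=9; 3,1,10 taken => place at 8.
Table: [858, 880, _, 352, _, 38, _, 993, 718, _, 54]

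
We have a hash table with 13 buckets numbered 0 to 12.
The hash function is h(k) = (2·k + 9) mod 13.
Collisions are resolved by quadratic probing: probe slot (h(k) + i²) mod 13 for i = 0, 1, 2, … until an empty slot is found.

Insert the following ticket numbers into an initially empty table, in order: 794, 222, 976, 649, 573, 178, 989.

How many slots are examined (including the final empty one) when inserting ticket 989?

Insert 794: h=11, slot 11 empty => index 11.
Insert 222: h=11, slot 11 occupied => index 12.
Insert 976: h=11, slots 11,12 occupied => index 2.
Insert 649: h=7, slot 7 empty => index 7.
Insert 573: h=11, slots 11,12,2,7 occupied => index 1.
Insert 178: h=1, slots 1,2 occupied => index 5.
Insert 989: h=11, slots 11,12,2,7,1 occupied => index 10.
Table: [—, 573, 976, —, —, 178, —, 649, —, —, 989, 794, 222]

6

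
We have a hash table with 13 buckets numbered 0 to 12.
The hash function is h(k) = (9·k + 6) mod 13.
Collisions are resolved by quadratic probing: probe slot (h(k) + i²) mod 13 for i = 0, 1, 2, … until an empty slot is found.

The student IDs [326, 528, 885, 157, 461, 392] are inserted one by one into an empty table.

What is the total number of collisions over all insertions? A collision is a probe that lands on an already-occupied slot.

326: h=2 => slot 2
528: h=0 => slot 0
885: h=2, probe 2,3 => slot 3
157: h=2, probe 2,3,6 => slot 6
461: h=8 => slot 8
392: h=11 => slot 11
Table: [528, ∅, 326, 885, ∅, ∅, 157, ∅, 461, ∅, ∅, 392, ∅]

3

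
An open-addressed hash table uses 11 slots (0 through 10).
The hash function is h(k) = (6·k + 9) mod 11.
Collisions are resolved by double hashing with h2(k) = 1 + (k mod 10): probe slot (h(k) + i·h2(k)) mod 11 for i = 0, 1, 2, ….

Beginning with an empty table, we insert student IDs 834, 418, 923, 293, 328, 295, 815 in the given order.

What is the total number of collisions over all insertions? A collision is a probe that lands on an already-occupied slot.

5

834 hashes to 8; slot 8 is free => place at 8.
418 hashes to 9; slot 9 is free => place at 9.
923 hashes to 3; slot 3 is free => place at 3.
293 hashes to 7; slot 7 is free => place at 7.
328 hashes to 8, h2=9; 8 taken => place at 6.
295 hashes to 8, h2=6; 8,3,9 taken => place at 4.
815 hashes to 4, h2=6; 4 taken => place at 10.
Table: [∅, ∅, ∅, 923, 295, ∅, 328, 293, 834, 418, 815]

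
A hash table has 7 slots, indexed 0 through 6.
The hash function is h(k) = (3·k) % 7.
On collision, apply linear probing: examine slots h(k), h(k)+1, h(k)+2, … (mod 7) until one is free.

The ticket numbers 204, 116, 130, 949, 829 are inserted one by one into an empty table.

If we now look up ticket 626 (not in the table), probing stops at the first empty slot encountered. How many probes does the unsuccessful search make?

3

Insert 204: h=3, slot 3 empty -> index 3.
Insert 116: h=5, slot 5 empty -> index 5.
Insert 130: h=5, slot 5 occupied -> index 6.
Insert 949: h=5, slots 5,6 occupied -> index 0.
Insert 829: h=2, slot 2 empty -> index 2.
Table: [949, -, 829, 204, -, 116, 130]
Lookup 626: h=2, probe 2,3,4 → slot 4 empty, not found.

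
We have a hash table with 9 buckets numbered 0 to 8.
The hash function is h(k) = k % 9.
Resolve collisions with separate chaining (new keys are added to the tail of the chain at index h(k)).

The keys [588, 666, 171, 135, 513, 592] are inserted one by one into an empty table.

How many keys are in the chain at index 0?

4

588 → bucket 3
666 → bucket 0
171 → bucket 0 (collision)
135 → bucket 0 (collision)
513 → bucket 0 (collision)
592 → bucket 7
Final buckets:
0: 666 -> 171 -> 135 -> 513
1: .
2: .
3: 588
4: .
5: .
6: .
7: 592
8: .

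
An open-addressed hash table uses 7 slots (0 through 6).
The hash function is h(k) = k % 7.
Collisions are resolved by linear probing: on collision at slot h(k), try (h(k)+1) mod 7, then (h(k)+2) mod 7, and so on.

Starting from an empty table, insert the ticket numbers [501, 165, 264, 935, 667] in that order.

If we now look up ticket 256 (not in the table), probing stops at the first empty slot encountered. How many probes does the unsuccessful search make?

501: h=4 => slot 4
165: h=4, probe 4,5 => slot 5
264: h=5, probe 5,6 => slot 6
935: h=4, probe 4,5,6,0 => slot 0
667: h=2 => slot 2
Table: [935, _, 667, _, 501, 165, 264]
Lookup 256: h=4, probe 4,5,6,0,1 → slot 1 empty, not found.

5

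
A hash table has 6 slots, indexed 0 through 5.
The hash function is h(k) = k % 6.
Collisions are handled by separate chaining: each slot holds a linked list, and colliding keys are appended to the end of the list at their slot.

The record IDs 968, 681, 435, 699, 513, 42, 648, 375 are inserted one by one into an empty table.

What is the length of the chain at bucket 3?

5

968 -> bucket 2
681 -> bucket 3
435 -> bucket 3 (collision)
699 -> bucket 3 (collision)
513 -> bucket 3 (collision)
42 -> bucket 0
648 -> bucket 0 (collision)
375 -> bucket 3 (collision)
Final buckets:
0: 42 -> 648
1: —
2: 968
3: 681 -> 435 -> 699 -> 513 -> 375
4: —
5: —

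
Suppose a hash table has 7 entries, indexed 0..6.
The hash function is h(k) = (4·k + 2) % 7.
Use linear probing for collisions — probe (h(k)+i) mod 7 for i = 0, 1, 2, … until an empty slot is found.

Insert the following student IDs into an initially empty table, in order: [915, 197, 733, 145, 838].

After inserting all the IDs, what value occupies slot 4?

838

915 hashes to 1; slot 1 is free → place at 1.
197 hashes to 6; slot 6 is free → place at 6.
733 hashes to 1; 1 taken → place at 2.
145 hashes to 1; 1,2 taken → place at 3.
838 hashes to 1; 1,2,3 taken → place at 4.
Table: [∅, 915, 733, 145, 838, ∅, 197]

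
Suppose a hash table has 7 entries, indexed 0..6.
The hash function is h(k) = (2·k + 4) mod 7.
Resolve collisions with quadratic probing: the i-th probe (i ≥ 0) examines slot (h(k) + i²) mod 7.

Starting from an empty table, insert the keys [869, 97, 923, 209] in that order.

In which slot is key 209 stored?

Insert 869: h=6, slot 6 empty → index 6.
Insert 97: h=2, slot 2 empty → index 2.
Insert 923: h=2, slot 2 occupied → index 3.
Insert 209: h=2, slots 2,3,6 occupied → index 4.
Table: [-, -, 97, 923, 209, -, 869]

4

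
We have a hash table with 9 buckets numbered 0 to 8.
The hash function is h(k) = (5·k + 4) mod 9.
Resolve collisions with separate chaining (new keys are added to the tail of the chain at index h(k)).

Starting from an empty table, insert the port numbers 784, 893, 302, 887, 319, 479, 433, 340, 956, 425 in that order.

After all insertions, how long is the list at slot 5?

4

784 -> bucket 0
893 -> bucket 5
302 -> bucket 2
887 -> bucket 2 (collision)
319 -> bucket 6
479 -> bucket 5 (collision)
433 -> bucket 0 (collision)
340 -> bucket 3
956 -> bucket 5 (collision)
425 -> bucket 5 (collision)
Final buckets:
0: 784 -> 433
1: -
2: 302 -> 887
3: 340
4: -
5: 893 -> 479 -> 956 -> 425
6: 319
7: -
8: -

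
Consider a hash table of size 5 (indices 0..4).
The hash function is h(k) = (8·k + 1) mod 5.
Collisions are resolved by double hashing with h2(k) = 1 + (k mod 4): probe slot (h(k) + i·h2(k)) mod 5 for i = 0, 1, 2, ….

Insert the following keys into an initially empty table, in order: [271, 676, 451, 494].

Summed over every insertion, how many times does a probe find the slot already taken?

271 hashes to 4; slot 4 is free → place at 4.
676 hashes to 4, h2=1; 4 taken → place at 0.
451 hashes to 4, h2=4; 4 taken → place at 3.
494 hashes to 3, h2=3; 3 taken → place at 1.
Table: [676, 494, ., 451, 271]

3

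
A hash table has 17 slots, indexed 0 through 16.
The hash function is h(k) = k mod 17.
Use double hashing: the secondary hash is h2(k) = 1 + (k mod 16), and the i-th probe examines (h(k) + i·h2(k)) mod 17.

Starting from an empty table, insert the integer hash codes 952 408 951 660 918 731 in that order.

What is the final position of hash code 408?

9

952 hashes to 0; slot 0 is free → place at 0.
408 hashes to 0, h2=9; 0 taken → place at 9.
951 hashes to 16; slot 16 is free → place at 16.
660 hashes to 14; slot 14 is free → place at 14.
918 hashes to 0, h2=7; 0 taken → place at 7.
731 hashes to 0, h2=12; 0 taken → place at 12.
Table: [952, ., ., ., ., ., ., 918, ., 408, ., ., 731, ., 660, ., 951]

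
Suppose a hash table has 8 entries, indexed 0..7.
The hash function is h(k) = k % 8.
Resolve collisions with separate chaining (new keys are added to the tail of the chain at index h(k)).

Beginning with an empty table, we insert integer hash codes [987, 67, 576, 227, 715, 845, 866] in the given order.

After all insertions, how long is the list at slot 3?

4

987 -> bucket 3
67 -> bucket 3 (collision)
576 -> bucket 0
227 -> bucket 3 (collision)
715 -> bucket 3 (collision)
845 -> bucket 5
866 -> bucket 2
Final buckets:
0: 576
1: -
2: 866
3: 987 -> 67 -> 227 -> 715
4: -
5: 845
6: -
7: -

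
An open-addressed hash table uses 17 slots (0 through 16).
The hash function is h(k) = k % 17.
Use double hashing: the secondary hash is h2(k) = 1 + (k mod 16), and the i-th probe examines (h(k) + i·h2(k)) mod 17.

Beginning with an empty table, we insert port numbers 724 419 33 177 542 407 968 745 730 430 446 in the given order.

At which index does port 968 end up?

724 hashes to 10; slot 10 is free => place at 10.
419 hashes to 11; slot 11 is free => place at 11.
33 hashes to 16; slot 16 is free => place at 16.
177 hashes to 7; slot 7 is free => place at 7.
542 hashes to 15; slot 15 is free => place at 15.
407 hashes to 16, h2=8; 16,7,15 taken => place at 6.
968 hashes to 16, h2=9; 16 taken => place at 8.
745 hashes to 14; slot 14 is free => place at 14.
730 hashes to 16, h2=11; 16,10 taken => place at 4.
430 hashes to 5; slot 5 is free => place at 5.
446 hashes to 4, h2=15; 4 taken => place at 2.
Table: [., ., 446, ., 730, 430, 407, 177, 968, ., 724, 419, ., ., 745, 542, 33]

8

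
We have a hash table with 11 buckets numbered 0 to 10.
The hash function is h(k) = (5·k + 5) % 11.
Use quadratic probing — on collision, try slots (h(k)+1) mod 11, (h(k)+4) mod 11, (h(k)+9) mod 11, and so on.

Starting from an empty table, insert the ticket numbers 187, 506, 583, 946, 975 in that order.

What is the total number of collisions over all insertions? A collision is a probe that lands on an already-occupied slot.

6

Insert 187: h=5, slot 5 empty => index 5.
Insert 506: h=5, slot 5 occupied => index 6.
Insert 583: h=5, slots 5,6 occupied => index 9.
Insert 946: h=5, slots 5,6,9 occupied => index 3.
Insert 975: h=7, slot 7 empty => index 7.
Table: [_, _, _, 946, _, 187, 506, 975, _, 583, _]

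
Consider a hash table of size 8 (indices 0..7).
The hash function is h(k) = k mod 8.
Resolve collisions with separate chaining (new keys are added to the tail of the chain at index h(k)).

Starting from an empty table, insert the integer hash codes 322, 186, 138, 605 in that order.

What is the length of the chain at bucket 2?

322 -> bucket 2
186 -> bucket 2 (collision)
138 -> bucket 2 (collision)
605 -> bucket 5
Final buckets:
0: —
1: —
2: 322 -> 186 -> 138
3: —
4: —
5: 605
6: —
7: —

3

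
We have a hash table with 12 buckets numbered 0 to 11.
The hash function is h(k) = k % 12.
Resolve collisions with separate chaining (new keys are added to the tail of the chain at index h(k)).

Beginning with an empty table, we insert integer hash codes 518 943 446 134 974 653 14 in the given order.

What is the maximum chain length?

5

Insert 518: h=2, bucket 2 empty → new chain.
Insert 943: h=7, bucket 7 empty → new chain.
Insert 446: h=2, bucket 2 nonempty → append to chain.
Insert 134: h=2, bucket 2 nonempty → append to chain.
Insert 974: h=2, bucket 2 nonempty → append to chain.
Insert 653: h=5, bucket 5 empty → new chain.
Insert 14: h=2, bucket 2 nonempty → append to chain.
Final buckets:
0: .
1: .
2: 518 -> 446 -> 134 -> 974 -> 14
3: .
4: .
5: 653
6: .
7: 943
8: .
9: .
10: .
11: .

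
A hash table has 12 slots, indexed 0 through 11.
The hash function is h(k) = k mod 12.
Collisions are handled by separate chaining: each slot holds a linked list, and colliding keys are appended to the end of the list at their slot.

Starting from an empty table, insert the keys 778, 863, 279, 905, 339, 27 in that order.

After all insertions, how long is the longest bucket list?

3

778 -> bucket 10
863 -> bucket 11
279 -> bucket 3
905 -> bucket 5
339 -> bucket 3 (collision)
27 -> bucket 3 (collision)
Final buckets:
0: ∅
1: ∅
2: ∅
3: 279 -> 339 -> 27
4: ∅
5: 905
6: ∅
7: ∅
8: ∅
9: ∅
10: 778
11: 863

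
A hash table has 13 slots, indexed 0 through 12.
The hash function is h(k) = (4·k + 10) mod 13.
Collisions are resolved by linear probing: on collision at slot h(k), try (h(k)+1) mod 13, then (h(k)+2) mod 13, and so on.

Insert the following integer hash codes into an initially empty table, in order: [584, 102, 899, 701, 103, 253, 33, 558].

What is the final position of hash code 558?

10

Insert 584: h=6, slot 6 empty -> index 6.
Insert 102: h=2, slot 2 empty -> index 2.
Insert 899: h=5, slot 5 empty -> index 5.
Insert 701: h=6, slot 6 occupied -> index 7.
Insert 103: h=6, slots 6,7 occupied -> index 8.
Insert 253: h=8, slot 8 occupied -> index 9.
Insert 33: h=12, slot 12 empty -> index 12.
Insert 558: h=6, slots 6,7,8,9 occupied -> index 10.
Table: [—, —, 102, —, —, 899, 584, 701, 103, 253, 558, —, 33]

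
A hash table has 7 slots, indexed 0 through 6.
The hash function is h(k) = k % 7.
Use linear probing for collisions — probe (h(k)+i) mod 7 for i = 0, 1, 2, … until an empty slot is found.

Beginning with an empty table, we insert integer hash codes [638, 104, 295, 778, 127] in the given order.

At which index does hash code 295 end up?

Insert 638: h=1, slot 1 empty → index 1.
Insert 104: h=6, slot 6 empty → index 6.
Insert 295: h=1, slot 1 occupied → index 2.
Insert 778: h=1, slots 1,2 occupied → index 3.
Insert 127: h=1, slots 1,2,3 occupied → index 4.
Table: [—, 638, 295, 778, 127, —, 104]

2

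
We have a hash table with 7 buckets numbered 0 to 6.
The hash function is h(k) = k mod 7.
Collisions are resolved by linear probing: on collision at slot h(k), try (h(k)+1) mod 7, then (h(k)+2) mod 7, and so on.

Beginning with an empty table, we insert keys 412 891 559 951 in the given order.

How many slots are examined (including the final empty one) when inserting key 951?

3

412: h=6 -> slot 6
891: h=2 -> slot 2
559: h=6, probe 6,0 -> slot 0
951: h=6, probe 6,0,1 -> slot 1
Table: [559, 951, 891, -, -, -, 412]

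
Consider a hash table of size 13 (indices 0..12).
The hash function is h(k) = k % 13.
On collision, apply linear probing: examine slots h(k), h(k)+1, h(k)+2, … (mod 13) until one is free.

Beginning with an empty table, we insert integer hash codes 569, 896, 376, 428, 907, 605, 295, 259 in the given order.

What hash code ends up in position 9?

295

569: h=10 => slot 10
896: h=12 => slot 12
376: h=12, probe 12,0 => slot 0
428: h=12, probe 12,0,1 => slot 1
907: h=10, probe 10,11 => slot 11
605: h=7 => slot 7
295: h=9 => slot 9
259: h=12, probe 12,0,1,2 => slot 2
Table: [376, 428, 259, ∅, ∅, ∅, ∅, 605, ∅, 295, 569, 907, 896]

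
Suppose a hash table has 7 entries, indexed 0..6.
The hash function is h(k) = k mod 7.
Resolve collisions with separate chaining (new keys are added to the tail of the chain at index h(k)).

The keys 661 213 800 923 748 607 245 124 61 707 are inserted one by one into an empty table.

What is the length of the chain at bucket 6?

Insert 661: h=3, bucket 3 empty -> new chain.
Insert 213: h=3, bucket 3 nonempty -> append to chain.
Insert 800: h=2, bucket 2 empty -> new chain.
Insert 923: h=6, bucket 6 empty -> new chain.
Insert 748: h=6, bucket 6 nonempty -> append to chain.
Insert 607: h=5, bucket 5 empty -> new chain.
Insert 245: h=0, bucket 0 empty -> new chain.
Insert 124: h=5, bucket 5 nonempty -> append to chain.
Insert 61: h=5, bucket 5 nonempty -> append to chain.
Insert 707: h=0, bucket 0 nonempty -> append to chain.
Final buckets:
0: 245 -> 707
1: —
2: 800
3: 661 -> 213
4: —
5: 607 -> 124 -> 61
6: 923 -> 748

2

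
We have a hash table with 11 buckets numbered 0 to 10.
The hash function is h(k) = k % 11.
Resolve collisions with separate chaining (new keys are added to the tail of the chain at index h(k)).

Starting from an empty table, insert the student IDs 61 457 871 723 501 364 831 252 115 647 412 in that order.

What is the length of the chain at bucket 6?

61 -> bucket 6
457 -> bucket 6 (collision)
871 -> bucket 2
723 -> bucket 8
501 -> bucket 6 (collision)
364 -> bucket 1
831 -> bucket 6 (collision)
252 -> bucket 10
115 -> bucket 5
647 -> bucket 9
412 -> bucket 5 (collision)
Final buckets:
0: —
1: 364
2: 871
3: —
4: —
5: 115 -> 412
6: 61 -> 457 -> 501 -> 831
7: —
8: 723
9: 647
10: 252

4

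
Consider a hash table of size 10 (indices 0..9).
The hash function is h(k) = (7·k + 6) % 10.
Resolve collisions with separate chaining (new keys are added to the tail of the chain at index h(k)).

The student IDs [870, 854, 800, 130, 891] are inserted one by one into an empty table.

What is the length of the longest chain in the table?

3

870 -> bucket 6
854 -> bucket 4
800 -> bucket 6 (collision)
130 -> bucket 6 (collision)
891 -> bucket 3
Final buckets:
0: ∅
1: ∅
2: ∅
3: 891
4: 854
5: ∅
6: 870 -> 800 -> 130
7: ∅
8: ∅
9: ∅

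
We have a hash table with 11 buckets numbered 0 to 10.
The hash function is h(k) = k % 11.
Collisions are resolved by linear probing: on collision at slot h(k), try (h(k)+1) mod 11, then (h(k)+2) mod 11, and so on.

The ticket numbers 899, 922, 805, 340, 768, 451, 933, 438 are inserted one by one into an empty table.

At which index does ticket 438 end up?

4

Insert 899: h=8, slot 8 empty => index 8.
Insert 922: h=9, slot 9 empty => index 9.
Insert 805: h=2, slot 2 empty => index 2.
Insert 340: h=10, slot 10 empty => index 10.
Insert 768: h=9, slots 9,10 occupied => index 0.
Insert 451: h=0, slot 0 occupied => index 1.
Insert 933: h=9, slots 9,10,0,1,2 occupied => index 3.
Insert 438: h=9, slots 9,10,0,1,2,3 occupied => index 4.
Table: [768, 451, 805, 933, 438, —, —, —, 899, 922, 340]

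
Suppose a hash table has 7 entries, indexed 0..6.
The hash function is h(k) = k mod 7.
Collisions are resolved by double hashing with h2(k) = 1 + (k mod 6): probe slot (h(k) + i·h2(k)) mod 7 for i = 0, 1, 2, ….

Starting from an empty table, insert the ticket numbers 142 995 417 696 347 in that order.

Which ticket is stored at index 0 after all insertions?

347

142: h=2 => slot 2
995: h=1 => slot 1
417: h=4 => slot 4
696: h=3 => slot 3
347: h=4, h2=6, probe 4,3,2,1,0 => slot 0
Table: [347, 995, 142, 696, 417, ., .]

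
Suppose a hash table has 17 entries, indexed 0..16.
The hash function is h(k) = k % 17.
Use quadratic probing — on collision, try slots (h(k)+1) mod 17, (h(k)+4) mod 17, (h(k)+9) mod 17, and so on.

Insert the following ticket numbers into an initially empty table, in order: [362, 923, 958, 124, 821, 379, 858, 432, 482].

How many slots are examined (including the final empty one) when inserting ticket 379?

Insert 362: h=5, slot 5 empty → index 5.
Insert 923: h=5, slot 5 occupied → index 6.
Insert 958: h=6, slot 6 occupied → index 7.
Insert 124: h=5, slots 5,6 occupied → index 9.
Insert 821: h=5, slots 5,6,9 occupied → index 14.
Insert 379: h=5, slots 5,6,9,14 occupied → index 4.
Insert 858: h=8, slot 8 empty → index 8.
Insert 432: h=7, slots 7,8 occupied → index 11.
Insert 482: h=6, slots 6,7 occupied → index 10.
Table: [—, —, —, —, 379, 362, 923, 958, 858, 124, 482, 432, —, —, 821, —, —]

5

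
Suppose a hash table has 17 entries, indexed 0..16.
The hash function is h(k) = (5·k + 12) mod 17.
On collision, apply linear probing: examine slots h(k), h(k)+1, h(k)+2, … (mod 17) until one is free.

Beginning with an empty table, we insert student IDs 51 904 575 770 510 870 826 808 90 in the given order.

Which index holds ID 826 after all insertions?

51 hashes to 12; slot 12 is free → place at 12.
904 hashes to 10; slot 10 is free → place at 10.
575 hashes to 14; slot 14 is free → place at 14.
770 hashes to 3; slot 3 is free → place at 3.
510 hashes to 12; 12 taken → place at 13.
870 hashes to 10; 10 taken → place at 11.
826 hashes to 11; 11,12,13,14 taken → place at 15.
808 hashes to 6; slot 6 is free → place at 6.
90 hashes to 3; 3 taken → place at 4.
Table: [-, -, -, 770, 90, -, 808, -, -, -, 904, 870, 51, 510, 575, 826, -]

15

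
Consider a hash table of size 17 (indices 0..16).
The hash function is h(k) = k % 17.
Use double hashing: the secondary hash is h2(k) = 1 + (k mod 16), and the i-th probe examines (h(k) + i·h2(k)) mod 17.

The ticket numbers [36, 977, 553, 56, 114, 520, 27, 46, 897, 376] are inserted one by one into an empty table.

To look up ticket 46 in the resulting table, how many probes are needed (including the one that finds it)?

36: h=2 → slot 2
977: h=8 → slot 8
553: h=9 → slot 9
56: h=5 → slot 5
114: h=12 → slot 12
520: h=10 → slot 10
27: h=10, h2=12, probe 10,5,0 → slot 0
46: h=12, h2=15, probe 12,10,8,6 → slot 6
897: h=13 → slot 13
376: h=2, h2=9, probe 2,11 → slot 11
Table: [27, ∅, 36, ∅, ∅, 56, 46, ∅, 977, 553, 520, 376, 114, 897, ∅, ∅, ∅]
Lookup 46: h=12, h2=15, probe 12,10,8,6 → found at 6.

4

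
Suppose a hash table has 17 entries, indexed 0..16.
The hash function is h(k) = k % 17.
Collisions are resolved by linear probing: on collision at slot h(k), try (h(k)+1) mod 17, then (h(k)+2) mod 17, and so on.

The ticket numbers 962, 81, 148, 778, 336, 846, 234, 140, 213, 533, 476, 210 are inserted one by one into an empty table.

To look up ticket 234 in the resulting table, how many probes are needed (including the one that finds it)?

5

962 hashes to 10; slot 10 is free -> place at 10.
81 hashes to 13; slot 13 is free -> place at 13.
148 hashes to 12; slot 12 is free -> place at 12.
778 hashes to 13; 13 taken -> place at 14.
336 hashes to 13; 13,14 taken -> place at 15.
846 hashes to 13; 13,14,15 taken -> place at 16.
234 hashes to 13; 13,14,15,16 taken -> place at 0.
140 hashes to 4; slot 4 is free -> place at 4.
213 hashes to 9; slot 9 is free -> place at 9.
533 hashes to 6; slot 6 is free -> place at 6.
476 hashes to 0; 0 taken -> place at 1.
210 hashes to 6; 6 taken -> place at 7.
Table: [234, 476, _, _, 140, _, 533, 210, _, 213, 962, _, 148, 81, 778, 336, 846]
Lookup 234: h=13, probe 13,14,15,16,0 → found at 0.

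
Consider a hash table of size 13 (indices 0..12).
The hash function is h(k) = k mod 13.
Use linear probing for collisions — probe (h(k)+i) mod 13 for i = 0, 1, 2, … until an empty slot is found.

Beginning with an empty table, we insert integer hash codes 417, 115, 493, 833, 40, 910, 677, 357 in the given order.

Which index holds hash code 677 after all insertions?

4

417: h=1 -> slot 1
115: h=11 -> slot 11
493: h=12 -> slot 12
833: h=1, probe 1,2 -> slot 2
40: h=1, probe 1,2,3 -> slot 3
910: h=0 -> slot 0
677: h=1, probe 1,2,3,4 -> slot 4
357: h=6 -> slot 6
Table: [910, 417, 833, 40, 677, ., 357, ., ., ., ., 115, 493]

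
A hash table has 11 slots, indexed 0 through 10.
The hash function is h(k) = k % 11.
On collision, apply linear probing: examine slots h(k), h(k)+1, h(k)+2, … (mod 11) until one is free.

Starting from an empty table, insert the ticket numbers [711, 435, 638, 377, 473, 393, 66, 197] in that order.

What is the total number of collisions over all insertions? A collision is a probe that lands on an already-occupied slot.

3

711 hashes to 7; slot 7 is free => place at 7.
435 hashes to 6; slot 6 is free => place at 6.
638 hashes to 0; slot 0 is free => place at 0.
377 hashes to 3; slot 3 is free => place at 3.
473 hashes to 0; 0 taken => place at 1.
393 hashes to 8; slot 8 is free => place at 8.
66 hashes to 0; 0,1 taken => place at 2.
197 hashes to 10; slot 10 is free => place at 10.
Table: [638, 473, 66, 377, -, -, 435, 711, 393, -, 197]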